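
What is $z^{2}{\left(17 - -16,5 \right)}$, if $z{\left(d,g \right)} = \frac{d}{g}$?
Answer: $\frac{1089}{25} \approx 43.56$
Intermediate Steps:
$z^{2}{\left(17 - -16,5 \right)} = \left(\frac{17 - -16}{5}\right)^{2} = \left(\left(17 + 16\right) \frac{1}{5}\right)^{2} = \left(33 \cdot \frac{1}{5}\right)^{2} = \left(\frac{33}{5}\right)^{2} = \frac{1089}{25}$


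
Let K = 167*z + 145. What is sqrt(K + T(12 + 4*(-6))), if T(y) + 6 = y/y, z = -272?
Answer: 2*I*sqrt(11321) ≈ 212.8*I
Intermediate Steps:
K = -45279 (K = 167*(-272) + 145 = -45424 + 145 = -45279)
T(y) = -5 (T(y) = -6 + y/y = -6 + 1 = -5)
sqrt(K + T(12 + 4*(-6))) = sqrt(-45279 - 5) = sqrt(-45284) = 2*I*sqrt(11321)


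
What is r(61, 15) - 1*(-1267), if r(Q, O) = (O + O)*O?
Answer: 1717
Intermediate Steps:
r(Q, O) = 2*O² (r(Q, O) = (2*O)*O = 2*O²)
r(61, 15) - 1*(-1267) = 2*15² - 1*(-1267) = 2*225 + 1267 = 450 + 1267 = 1717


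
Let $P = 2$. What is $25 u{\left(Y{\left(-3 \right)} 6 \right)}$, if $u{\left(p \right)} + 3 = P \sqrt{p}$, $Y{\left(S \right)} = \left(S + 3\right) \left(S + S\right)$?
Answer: $-75$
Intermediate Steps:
$Y{\left(S \right)} = 2 S \left(3 + S\right)$ ($Y{\left(S \right)} = \left(3 + S\right) 2 S = 2 S \left(3 + S\right)$)
$u{\left(p \right)} = -3 + 2 \sqrt{p}$
$25 u{\left(Y{\left(-3 \right)} 6 \right)} = 25 \left(-3 + 2 \sqrt{2 \left(-3\right) \left(3 - 3\right) 6}\right) = 25 \left(-3 + 2 \sqrt{2 \left(-3\right) 0 \cdot 6}\right) = 25 \left(-3 + 2 \sqrt{0 \cdot 6}\right) = 25 \left(-3 + 2 \sqrt{0}\right) = 25 \left(-3 + 2 \cdot 0\right) = 25 \left(-3 + 0\right) = 25 \left(-3\right) = -75$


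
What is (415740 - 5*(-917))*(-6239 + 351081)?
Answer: 144945713650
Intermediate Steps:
(415740 - 5*(-917))*(-6239 + 351081) = (415740 + 4585)*344842 = 420325*344842 = 144945713650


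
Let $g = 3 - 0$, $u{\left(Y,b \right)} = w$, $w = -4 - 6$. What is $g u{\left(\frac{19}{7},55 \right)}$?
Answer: $-30$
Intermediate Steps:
$w = -10$ ($w = -4 - 6 = -10$)
$u{\left(Y,b \right)} = -10$
$g = 3$ ($g = 3 + 0 = 3$)
$g u{\left(\frac{19}{7},55 \right)} = 3 \left(-10\right) = -30$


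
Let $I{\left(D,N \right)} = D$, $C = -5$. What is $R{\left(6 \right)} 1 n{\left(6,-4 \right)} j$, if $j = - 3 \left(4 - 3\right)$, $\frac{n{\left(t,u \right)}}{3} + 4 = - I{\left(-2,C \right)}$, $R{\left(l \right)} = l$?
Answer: $108$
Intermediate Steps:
$n{\left(t,u \right)} = -6$ ($n{\left(t,u \right)} = -12 + 3 \left(\left(-1\right) \left(-2\right)\right) = -12 + 3 \cdot 2 = -12 + 6 = -6$)
$j = -3$ ($j = \left(-3\right) 1 = -3$)
$R{\left(6 \right)} 1 n{\left(6,-4 \right)} j = 6 \cdot 1 \left(-6\right) \left(-3\right) = 6 \left(-6\right) \left(-3\right) = \left(-36\right) \left(-3\right) = 108$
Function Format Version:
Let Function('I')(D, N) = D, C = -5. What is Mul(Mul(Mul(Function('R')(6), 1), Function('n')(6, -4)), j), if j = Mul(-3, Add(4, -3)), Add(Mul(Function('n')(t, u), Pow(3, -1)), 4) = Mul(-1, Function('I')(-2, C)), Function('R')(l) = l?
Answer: 108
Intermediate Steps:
Function('n')(t, u) = -6 (Function('n')(t, u) = Add(-12, Mul(3, Mul(-1, -2))) = Add(-12, Mul(3, 2)) = Add(-12, 6) = -6)
j = -3 (j = Mul(-3, 1) = -3)
Mul(Mul(Mul(Function('R')(6), 1), Function('n')(6, -4)), j) = Mul(Mul(Mul(6, 1), -6), -3) = Mul(Mul(6, -6), -3) = Mul(-36, -3) = 108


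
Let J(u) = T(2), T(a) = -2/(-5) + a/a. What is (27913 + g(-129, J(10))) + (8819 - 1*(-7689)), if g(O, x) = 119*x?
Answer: 222938/5 ≈ 44588.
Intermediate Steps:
T(a) = 7/5 (T(a) = -2*(-1/5) + 1 = 2/5 + 1 = 7/5)
J(u) = 7/5
(27913 + g(-129, J(10))) + (8819 - 1*(-7689)) = (27913 + 119*(7/5)) + (8819 - 1*(-7689)) = (27913 + 833/5) + (8819 + 7689) = 140398/5 + 16508 = 222938/5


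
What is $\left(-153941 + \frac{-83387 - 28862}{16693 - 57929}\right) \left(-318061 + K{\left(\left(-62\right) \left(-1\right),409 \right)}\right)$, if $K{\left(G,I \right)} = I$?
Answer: $\frac{504097748248551}{10309} \approx 4.8899 \cdot 10^{10}$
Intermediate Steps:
$\left(-153941 + \frac{-83387 - 28862}{16693 - 57929}\right) \left(-318061 + K{\left(\left(-62\right) \left(-1\right),409 \right)}\right) = \left(-153941 + \frac{-83387 - 28862}{16693 - 57929}\right) \left(-318061 + 409\right) = \left(-153941 - \frac{112249}{-41236}\right) \left(-317652\right) = \left(-153941 - - \frac{112249}{41236}\right) \left(-317652\right) = \left(-153941 + \frac{112249}{41236}\right) \left(-317652\right) = \left(- \frac{6347798827}{41236}\right) \left(-317652\right) = \frac{504097748248551}{10309}$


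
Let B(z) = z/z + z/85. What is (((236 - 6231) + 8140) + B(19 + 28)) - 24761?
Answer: -1922228/85 ≈ -22614.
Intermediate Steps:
B(z) = 1 + z/85 (B(z) = 1 + z*(1/85) = 1 + z/85)
(((236 - 6231) + 8140) + B(19 + 28)) - 24761 = (((236 - 6231) + 8140) + (1 + (19 + 28)/85)) - 24761 = ((-5995 + 8140) + (1 + (1/85)*47)) - 24761 = (2145 + (1 + 47/85)) - 24761 = (2145 + 132/85) - 24761 = 182457/85 - 24761 = -1922228/85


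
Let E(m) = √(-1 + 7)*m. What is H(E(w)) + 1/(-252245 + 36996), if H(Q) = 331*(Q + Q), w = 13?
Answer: -1/215249 + 8606*√6 ≈ 21080.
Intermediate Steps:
E(m) = m*√6 (E(m) = √6*m = m*√6)
H(Q) = 662*Q (H(Q) = 331*(2*Q) = 662*Q)
H(E(w)) + 1/(-252245 + 36996) = 662*(13*√6) + 1/(-252245 + 36996) = 8606*√6 + 1/(-215249) = 8606*√6 - 1/215249 = -1/215249 + 8606*√6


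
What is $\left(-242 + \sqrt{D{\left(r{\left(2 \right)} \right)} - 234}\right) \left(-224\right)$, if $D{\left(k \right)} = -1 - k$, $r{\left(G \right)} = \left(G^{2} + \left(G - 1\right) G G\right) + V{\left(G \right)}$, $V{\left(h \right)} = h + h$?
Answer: $54208 - 224 i \sqrt{247} \approx 54208.0 - 3520.4 i$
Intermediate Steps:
$V{\left(h \right)} = 2 h$
$r{\left(G \right)} = G^{2} + 2 G + G^{2} \left(-1 + G\right)$ ($r{\left(G \right)} = \left(G^{2} + \left(G - 1\right) G G\right) + 2 G = \left(G^{2} + \left(-1 + G\right) G G\right) + 2 G = \left(G^{2} + G \left(-1 + G\right) G\right) + 2 G = \left(G^{2} + G^{2} \left(-1 + G\right)\right) + 2 G = G^{2} + 2 G + G^{2} \left(-1 + G\right)$)
$\left(-242 + \sqrt{D{\left(r{\left(2 \right)} \right)} - 234}\right) \left(-224\right) = \left(-242 + \sqrt{\left(-1 - 2 \left(2 + 2^{2}\right)\right) - 234}\right) \left(-224\right) = \left(-242 + \sqrt{\left(-1 - 2 \left(2 + 4\right)\right) - 234}\right) \left(-224\right) = \left(-242 + \sqrt{\left(-1 - 2 \cdot 6\right) - 234}\right) \left(-224\right) = \left(-242 + \sqrt{\left(-1 - 12\right) - 234}\right) \left(-224\right) = \left(-242 + \sqrt{-13 - 234}\right) \left(-224\right) = \left(-242 + \sqrt{-247}\right) \left(-224\right) = \left(-242 + i \sqrt{247}\right) \left(-224\right) = 54208 - 224 i \sqrt{247}$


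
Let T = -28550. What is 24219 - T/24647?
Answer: 596954243/24647 ≈ 24220.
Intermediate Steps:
24219 - T/24647 = 24219 - (-28550)/24647 = 24219 - 1*(-28550/24647) = 24219 + 28550/24647 = 596954243/24647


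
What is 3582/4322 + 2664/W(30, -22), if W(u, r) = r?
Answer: -2858751/23771 ≈ -120.26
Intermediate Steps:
3582/4322 + 2664/W(30, -22) = 3582/4322 + 2664/(-22) = 3582*(1/4322) + 2664*(-1/22) = 1791/2161 - 1332/11 = -2858751/23771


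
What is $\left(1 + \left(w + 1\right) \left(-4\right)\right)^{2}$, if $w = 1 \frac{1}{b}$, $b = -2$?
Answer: $1$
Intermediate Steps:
$w = - \frac{1}{2}$ ($w = 1 \frac{1}{-2} = 1 \left(- \frac{1}{2}\right) = - \frac{1}{2} \approx -0.5$)
$\left(1 + \left(w + 1\right) \left(-4\right)\right)^{2} = \left(1 + \left(- \frac{1}{2} + 1\right) \left(-4\right)\right)^{2} = \left(1 + \frac{1}{2} \left(-4\right)\right)^{2} = \left(1 - 2\right)^{2} = \left(-1\right)^{2} = 1$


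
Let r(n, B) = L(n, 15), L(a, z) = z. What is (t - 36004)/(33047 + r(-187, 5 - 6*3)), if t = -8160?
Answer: -362/271 ≈ -1.3358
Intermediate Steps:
r(n, B) = 15
(t - 36004)/(33047 + r(-187, 5 - 6*3)) = (-8160 - 36004)/(33047 + 15) = -44164/33062 = -44164*1/33062 = -362/271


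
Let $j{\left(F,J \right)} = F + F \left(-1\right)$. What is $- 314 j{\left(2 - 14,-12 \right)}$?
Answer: $0$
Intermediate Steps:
$j{\left(F,J \right)} = 0$ ($j{\left(F,J \right)} = F - F = 0$)
$- 314 j{\left(2 - 14,-12 \right)} = \left(-314\right) 0 = 0$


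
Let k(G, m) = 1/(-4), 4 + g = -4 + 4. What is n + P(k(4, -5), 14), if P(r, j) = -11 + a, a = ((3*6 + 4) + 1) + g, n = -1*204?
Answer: -196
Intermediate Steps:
n = -204
g = -4 (g = -4 + (-4 + 4) = -4 + 0 = -4)
k(G, m) = -¼
a = 19 (a = ((3*6 + 4) + 1) - 4 = ((18 + 4) + 1) - 4 = (22 + 1) - 4 = 23 - 4 = 19)
P(r, j) = 8 (P(r, j) = -11 + 19 = 8)
n + P(k(4, -5), 14) = -204 + 8 = -196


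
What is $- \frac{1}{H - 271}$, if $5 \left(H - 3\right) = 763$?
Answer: $\frac{5}{577} \approx 0.0086655$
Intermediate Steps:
$H = \frac{778}{5}$ ($H = 3 + \frac{1}{5} \cdot 763 = 3 + \frac{763}{5} = \frac{778}{5} \approx 155.6$)
$- \frac{1}{H - 271} = - \frac{1}{\frac{778}{5} - 271} = - \frac{1}{- \frac{577}{5}} = \left(-1\right) \left(- \frac{5}{577}\right) = \frac{5}{577}$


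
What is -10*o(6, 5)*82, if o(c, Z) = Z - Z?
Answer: 0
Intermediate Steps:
o(c, Z) = 0
-10*o(6, 5)*82 = -10*0*82 = 0*82 = 0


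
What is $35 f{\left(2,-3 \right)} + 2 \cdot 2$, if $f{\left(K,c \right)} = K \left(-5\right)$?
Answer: $-346$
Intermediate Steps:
$f{\left(K,c \right)} = - 5 K$
$35 f{\left(2,-3 \right)} + 2 \cdot 2 = 35 \left(\left(-5\right) 2\right) + 2 \cdot 2 = 35 \left(-10\right) + 4 = -350 + 4 = -346$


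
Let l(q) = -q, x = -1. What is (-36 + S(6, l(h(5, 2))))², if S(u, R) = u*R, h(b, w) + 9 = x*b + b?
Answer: 324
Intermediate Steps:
h(b, w) = -9 (h(b, w) = -9 + (-b + b) = -9 + 0 = -9)
S(u, R) = R*u
(-36 + S(6, l(h(5, 2))))² = (-36 - 1*(-9)*6)² = (-36 + 9*6)² = (-36 + 54)² = 18² = 324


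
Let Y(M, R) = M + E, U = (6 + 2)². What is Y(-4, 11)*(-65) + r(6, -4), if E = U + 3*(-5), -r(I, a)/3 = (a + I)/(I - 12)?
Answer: -2924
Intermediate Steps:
r(I, a) = -3*(I + a)/(-12 + I) (r(I, a) = -3*(a + I)/(I - 12) = -3*(I + a)/(-12 + I))
U = 64 (U = 8² = 64)
E = 49 (E = 64 + 3*(-5) = 64 - 15 = 49)
Y(M, R) = 49 + M (Y(M, R) = M + 49 = 49 + M)
Y(-4, 11)*(-65) + r(6, -4) = (49 - 4)*(-65) + 3*(-1*6 - 1*(-4))/(-12 + 6) = 45*(-65) + 3*(-6 + 4)/(-6) = -2925 + 3*(-⅙)*(-2) = -2925 + 1 = -2924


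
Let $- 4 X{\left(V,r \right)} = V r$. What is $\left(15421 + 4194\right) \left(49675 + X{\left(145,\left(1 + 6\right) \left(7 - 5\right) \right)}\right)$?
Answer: $\frac{1928841025}{2} \approx 9.6442 \cdot 10^{8}$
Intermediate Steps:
$X{\left(V,r \right)} = - \frac{V r}{4}$
$\left(15421 + 4194\right) \left(49675 + X{\left(145,\left(1 + 6\right) \left(7 - 5\right) \right)}\right) = \left(15421 + 4194\right) \left(49675 - \frac{145 \left(1 + 6\right) \left(7 - 5\right)}{4}\right) = 19615 \left(49675 - \frac{145 \cdot 7 \cdot 2}{4}\right) = 19615 \left(49675 - \frac{145}{4} \cdot 14\right) = 19615 \left(49675 - \frac{1015}{2}\right) = 19615 \cdot \frac{98335}{2} = \frac{1928841025}{2}$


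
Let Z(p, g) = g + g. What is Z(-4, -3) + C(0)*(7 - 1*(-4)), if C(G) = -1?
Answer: -17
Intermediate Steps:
Z(p, g) = 2*g
Z(-4, -3) + C(0)*(7 - 1*(-4)) = 2*(-3) - (7 - 1*(-4)) = -6 - (7 + 4) = -6 - 1*11 = -6 - 11 = -17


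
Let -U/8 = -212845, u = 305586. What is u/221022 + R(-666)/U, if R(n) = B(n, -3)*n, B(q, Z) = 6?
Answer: 2404890803/1742349170 ≈ 1.3803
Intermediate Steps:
U = 1702760 (U = -8*(-212845) = 1702760)
R(n) = 6*n
u/221022 + R(-666)/U = 305586/221022 + (6*(-666))/1702760 = 305586*(1/221022) - 3996*1/1702760 = 5659/4093 - 999/425690 = 2404890803/1742349170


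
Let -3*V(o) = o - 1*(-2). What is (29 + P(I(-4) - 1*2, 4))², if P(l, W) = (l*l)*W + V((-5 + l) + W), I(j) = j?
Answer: 274576/9 ≈ 30508.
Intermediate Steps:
V(o) = -⅔ - o/3 (V(o) = -(o - 1*(-2))/3 = -(o + 2)/3 = -(2 + o)/3 = -⅔ - o/3)
P(l, W) = 1 - W/3 - l/3 + W*l² (P(l, W) = (l*l)*W + (-⅔ - ((-5 + l) + W)/3) = l²*W + (-⅔ - (-5 + W + l)/3) = W*l² + (-⅔ + (5/3 - W/3 - l/3)) = W*l² + (1 - W/3 - l/3) = 1 - W/3 - l/3 + W*l²)
(29 + P(I(-4) - 1*2, 4))² = (29 + (1 - ⅓*4 - (-4 - 1*2)/3 + 4*(-4 - 1*2)²))² = (29 + (1 - 4/3 - (-4 - 2)/3 + 4*(-4 - 2)²))² = (29 + (1 - 4/3 - ⅓*(-6) + 4*(-6)²))² = (29 + (1 - 4/3 + 2 + 4*36))² = (29 + (1 - 4/3 + 2 + 144))² = (29 + 437/3)² = (524/3)² = 274576/9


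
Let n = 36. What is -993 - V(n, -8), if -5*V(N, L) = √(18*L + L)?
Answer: -993 + 2*I*√38/5 ≈ -993.0 + 2.4658*I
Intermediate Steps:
V(N, L) = -√19*√L/5 (V(N, L) = -√(18*L + L)/5 = -√19*√L/5)
-993 - V(n, -8) = -993 - (-1)*√19*√(-8)/5 = -993 - (-1)*√19*2*I*√2/5 = -993 - (-2)*I*√38/5 = -993 + 2*I*√38/5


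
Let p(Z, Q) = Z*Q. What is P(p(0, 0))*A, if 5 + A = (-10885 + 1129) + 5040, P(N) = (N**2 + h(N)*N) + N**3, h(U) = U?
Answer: 0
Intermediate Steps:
p(Z, Q) = Q*Z
P(N) = N**3 + 2*N**2 (P(N) = (N**2 + N*N) + N**3 = (N**2 + N**2) + N**3 = 2*N**2 + N**3 = N**3 + 2*N**2)
A = -4721 (A = -5 + ((-10885 + 1129) + 5040) = -5 + (-9756 + 5040) = -5 - 4716 = -4721)
P(p(0, 0))*A = ((0*0)**2*(2 + 0*0))*(-4721) = (0**2*(2 + 0))*(-4721) = (0*2)*(-4721) = 0*(-4721) = 0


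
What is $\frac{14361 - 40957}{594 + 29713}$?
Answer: $- \frac{26596}{30307} \approx -0.87755$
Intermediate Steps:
$\frac{14361 - 40957}{594 + 29713} = - \frac{26596}{30307}$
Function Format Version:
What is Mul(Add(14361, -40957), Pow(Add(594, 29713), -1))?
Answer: Rational(-26596, 30307) ≈ -0.87755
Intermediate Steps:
Mul(Add(14361, -40957), Pow(Add(594, 29713), -1)) = Mul(-26596, Pow(30307, -1)) = Mul(-26596, Rational(1, 30307)) = Rational(-26596, 30307)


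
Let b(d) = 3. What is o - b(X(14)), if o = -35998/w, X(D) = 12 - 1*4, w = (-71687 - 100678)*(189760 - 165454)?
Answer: -6284237536/2094751845 ≈ -3.0000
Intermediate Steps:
w = -4189503690 (w = -172365*24306 = -4189503690)
X(D) = 8 (X(D) = 12 - 4 = 8)
o = 17999/2094751845 (o = -35998/(-4189503690) = -35998*(-1/4189503690) = 17999/2094751845 ≈ 8.5924e-6)
o - b(X(14)) = 17999/2094751845 - 1*3 = 17999/2094751845 - 3 = -6284237536/2094751845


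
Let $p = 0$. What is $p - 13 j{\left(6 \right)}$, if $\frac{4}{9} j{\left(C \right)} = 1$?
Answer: $- \frac{117}{4} \approx -29.25$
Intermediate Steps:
$j{\left(C \right)} = \frac{9}{4}$ ($j{\left(C \right)} = \frac{9}{4} \cdot 1 = \frac{9}{4}$)
$p - 13 j{\left(6 \right)} = 0 - \frac{117}{4} = - \frac{117}{4}$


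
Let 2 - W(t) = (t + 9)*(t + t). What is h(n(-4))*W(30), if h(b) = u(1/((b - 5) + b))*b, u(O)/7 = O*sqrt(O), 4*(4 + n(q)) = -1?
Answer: -139111*I*sqrt(6)/243 ≈ -1402.3*I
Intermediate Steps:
n(q) = -17/4 (n(q) = -4 + (1/4)*(-1) = -4 - 1/4 = -17/4)
u(O) = 7*O**(3/2) (u(O) = 7*(O*sqrt(O)) = 7*O**(3/2))
W(t) = 2 - 2*t*(9 + t) (W(t) = 2 - (t + 9)*(t + t) = 2 - (9 + t)*2*t = 2 - 2*t*(9 + t))
h(b) = 7*b*(1/(-5 + 2*b))**(3/2) (h(b) = (7*(1/((b - 5) + b))**(3/2))*b = (7*(1/((-5 + b) + b))**(3/2))*b = (7*(1/(-5 + 2*b))**(3/2))*b = 7*b*(1/(-5 + 2*b))**(3/2))
h(n(-4))*W(30) = (7*(-17/4)*(1/(-5 + 2*(-17/4)))**(3/2))*(2 - 18*30 - 2*30**2) = (7*(-17/4)*(1/(-5 - 17/2))**(3/2))*(2 - 540 - 2*900) = (7*(-17/4)*(1/(-27/2))**(3/2))*(2 - 540 - 1800) = (7*(-17/4)*(-2/27)**(3/2))*(-2338) = (7*(-17/4)*(-2*I*sqrt(6)/243))*(-2338) = (119*I*sqrt(6)/486)*(-2338) = -139111*I*sqrt(6)/243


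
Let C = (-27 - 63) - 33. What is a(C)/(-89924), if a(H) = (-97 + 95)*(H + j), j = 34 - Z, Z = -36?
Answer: -53/44962 ≈ -0.0011788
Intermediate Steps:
j = 70 (j = 34 - 1*(-36) = 34 + 36 = 70)
C = -123 (C = -90 - 33 = -123)
a(H) = -140 - 2*H (a(H) = (-97 + 95)*(H + 70) = -2*(70 + H) = -140 - 2*H)
a(C)/(-89924) = (-140 - 2*(-123))/(-89924) = (-140 + 246)*(-1/89924) = 106*(-1/89924) = -53/44962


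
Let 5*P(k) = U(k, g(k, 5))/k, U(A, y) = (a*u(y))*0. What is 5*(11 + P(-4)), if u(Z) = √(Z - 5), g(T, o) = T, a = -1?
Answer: 55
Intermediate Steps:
u(Z) = √(-5 + Z)
U(A, y) = 0 (U(A, y) = -√(-5 + y)*0 = 0)
P(k) = 0 (P(k) = (0/k)/5 = (⅕)*0 = 0)
5*(11 + P(-4)) = 5*(11 + 0) = 5*11 = 55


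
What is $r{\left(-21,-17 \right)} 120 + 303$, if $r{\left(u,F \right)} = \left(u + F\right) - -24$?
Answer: $-1377$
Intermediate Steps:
$r{\left(u,F \right)} = 24 + F + u$ ($r{\left(u,F \right)} = \left(F + u\right) + 24 = 24 + F + u$)
$r{\left(-21,-17 \right)} 120 + 303 = \left(24 - 17 - 21\right) 120 + 303 = \left(-14\right) 120 + 303 = -1680 + 303 = -1377$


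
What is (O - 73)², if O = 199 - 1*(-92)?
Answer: 47524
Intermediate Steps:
O = 291 (O = 199 + 92 = 291)
(O - 73)² = (291 - 73)² = 218² = 47524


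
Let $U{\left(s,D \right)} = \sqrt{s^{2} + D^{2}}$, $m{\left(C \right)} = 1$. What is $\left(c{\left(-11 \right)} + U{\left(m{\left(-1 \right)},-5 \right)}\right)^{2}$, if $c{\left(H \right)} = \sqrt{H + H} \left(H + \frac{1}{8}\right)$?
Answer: $- \frac{82427}{32} - \frac{87 i \sqrt{143}}{2} \approx -2575.8 - 520.18 i$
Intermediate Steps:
$c{\left(H \right)} = \sqrt{2} \sqrt{H} \left(\frac{1}{8} + H\right)$ ($c{\left(H \right)} = \sqrt{2 H} \left(H + \frac{1}{8}\right) = \sqrt{2} \sqrt{H} \left(\frac{1}{8} + H\right)$)
$U{\left(s,D \right)} = \sqrt{D^{2} + s^{2}}$
$\left(c{\left(-11 \right)} + U{\left(m{\left(-1 \right)},-5 \right)}\right)^{2} = \left(\sqrt{2} \sqrt{-11} \left(\frac{1}{8} - 11\right) + \sqrt{\left(-5\right)^{2} + 1^{2}}\right)^{2} = \left(\sqrt{2} i \sqrt{11} \left(- \frac{87}{8}\right) + \sqrt{25 + 1}\right)^{2} = \left(- \frac{87 i \sqrt{22}}{8} + \sqrt{26}\right)^{2} = \left(\sqrt{26} - \frac{87 i \sqrt{22}}{8}\right)^{2}$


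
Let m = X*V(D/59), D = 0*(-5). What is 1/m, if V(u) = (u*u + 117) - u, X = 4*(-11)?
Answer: -1/5148 ≈ -0.00019425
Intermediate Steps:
D = 0
X = -44
V(u) = 117 + u² - u (V(u) = (u² + 117) - u = (117 + u²) - u = 117 + u² - u)
m = -5148 (m = -44*(117 + (0/59)² - 0/59) = -44*(117 + (0*(1/59))² - 0/59) = -44*(117 + 0² - 1*0) = -44*(117 + 0 + 0) = -44*117 = -5148)
1/m = 1/(-5148) = -1/5148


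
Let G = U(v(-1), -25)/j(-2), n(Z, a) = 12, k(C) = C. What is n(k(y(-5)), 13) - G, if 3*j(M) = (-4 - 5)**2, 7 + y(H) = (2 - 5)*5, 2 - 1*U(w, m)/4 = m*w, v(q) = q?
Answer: 416/27 ≈ 15.407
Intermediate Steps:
U(w, m) = 8 - 4*m*w
y(H) = -22 (y(H) = -7 + (2 - 5)*5 = -7 - 3*5 = -7 - 15 = -22)
j(M) = 27 (j(M) = (-4 - 5)**2/3 = (1/3)*(-9)**2 = (1/3)*81 = 27)
G = -92/27 (G = (8 - 4*(-25)*(-1))/27 = (8 - 100)*(1/27) = -92*1/27 = -92/27 ≈ -3.4074)
n(k(y(-5)), 13) - G = 12 - 1*(-92/27) = 12 + 92/27 = 416/27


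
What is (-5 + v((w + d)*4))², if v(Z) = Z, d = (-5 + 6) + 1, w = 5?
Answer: 529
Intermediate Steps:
d = 2 (d = 1 + 1 = 2)
(-5 + v((w + d)*4))² = (-5 + (5 + 2)*4)² = (-5 + 7*4)² = (-5 + 28)² = 23² = 529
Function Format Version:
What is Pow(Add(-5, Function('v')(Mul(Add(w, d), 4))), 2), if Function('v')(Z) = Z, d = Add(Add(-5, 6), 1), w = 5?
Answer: 529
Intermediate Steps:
d = 2 (d = Add(1, 1) = 2)
Pow(Add(-5, Function('v')(Mul(Add(w, d), 4))), 2) = Pow(Add(-5, Mul(Add(5, 2), 4)), 2) = Pow(Add(-5, Mul(7, 4)), 2) = Pow(Add(-5, 28), 2) = Pow(23, 2) = 529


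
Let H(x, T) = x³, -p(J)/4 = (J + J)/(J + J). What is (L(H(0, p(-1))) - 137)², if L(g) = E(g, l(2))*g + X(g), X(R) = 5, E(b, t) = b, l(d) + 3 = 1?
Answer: 17424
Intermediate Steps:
l(d) = -2 (l(d) = -3 + 1 = -2)
p(J) = -4 (p(J) = -4*(J + J)/(J + J) = -4*2*J/(2*J) = -4*2*J*1/(2*J) = -4*1 = -4)
L(g) = 5 + g² (L(g) = g*g + 5 = g² + 5 = 5 + g²)
(L(H(0, p(-1))) - 137)² = ((5 + (0³)²) - 137)² = ((5 + 0²) - 137)² = ((5 + 0) - 137)² = (5 - 137)² = (-132)² = 17424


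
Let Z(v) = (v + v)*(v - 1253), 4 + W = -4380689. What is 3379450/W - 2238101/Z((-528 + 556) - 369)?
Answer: -13478260514593/4762286405844 ≈ -2.8302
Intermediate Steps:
W = -4380693 (W = -4 - 4380689 = -4380693)
Z(v) = 2*v*(-1253 + v) (Z(v) = (2*v)*(-1253 + v) = 2*v*(-1253 + v))
3379450/W - 2238101/Z((-528 + 556) - 369) = 3379450/(-4380693) - 2238101*1/(2*(-1253 + ((-528 + 556) - 369))*((-528 + 556) - 369)) = 3379450*(-1/4380693) - 2238101*1/(2*(-1253 + (28 - 369))*(28 - 369)) = -3379450/4380693 - 2238101*(-1/(682*(-1253 - 341))) = -3379450/4380693 - 2238101/(2*(-341)*(-1594)) = -3379450/4380693 - 2238101/1087108 = -13478260514593/4762286405844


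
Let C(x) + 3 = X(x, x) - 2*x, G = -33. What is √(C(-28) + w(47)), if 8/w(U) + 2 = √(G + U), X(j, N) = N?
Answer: √(-42 + 25*√14)/√(-2 + √14) ≈ 5.4400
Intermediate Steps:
C(x) = -3 - x (C(x) = -3 + (x - 2*x) = -3 - x)
w(U) = 8/(-2 + √(-33 + U))
√(C(-28) + w(47)) = √((-3 - 1*(-28)) + 8/(-2 + √(-33 + 47))) = √((-3 + 28) + 8/(-2 + √14)) = √(25 + 8/(-2 + √14))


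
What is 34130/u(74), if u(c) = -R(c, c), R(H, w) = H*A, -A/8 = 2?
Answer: 17065/592 ≈ 28.826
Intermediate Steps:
A = -16 (A = -8*2 = -16)
R(H, w) = -16*H (R(H, w) = H*(-16) = -16*H)
u(c) = 16*c (u(c) = -(-16)*c = 16*c)
34130/u(74) = 34130/((16*74)) = 34130/1184 = 34130*(1/1184) = 17065/592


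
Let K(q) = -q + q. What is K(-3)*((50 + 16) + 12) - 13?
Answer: -13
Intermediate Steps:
K(q) = 0
K(-3)*((50 + 16) + 12) - 13 = 0*((50 + 16) + 12) - 13 = 0*(66 + 12) - 13 = 0*78 - 13 = 0 - 13 = -13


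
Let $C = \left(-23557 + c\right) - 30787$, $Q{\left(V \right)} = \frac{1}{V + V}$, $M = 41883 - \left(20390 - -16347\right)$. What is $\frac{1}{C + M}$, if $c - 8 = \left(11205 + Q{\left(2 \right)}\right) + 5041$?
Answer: $- \frac{4}{131775} \approx -3.0355 \cdot 10^{-5}$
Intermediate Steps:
$M = 5146$ ($M = 41883 - \left(20390 + 16347\right) = 41883 - 36737 = 5146$)
$Q{\left(V \right)} = \frac{1}{2 V}$
$c = \frac{65017}{4}$ ($c = 8 + \left(\left(11205 + \frac{1}{2 \cdot 2}\right) + 5041\right) = 8 + \left(\left(11205 + \frac{1}{2} \cdot \frac{1}{2}\right) + 5041\right) = 8 + \left(\left(11205 + \frac{1}{4}\right) + 5041\right) = 8 + \left(\frac{44821}{4} + 5041\right) = 8 + \frac{64985}{4} = \frac{65017}{4} \approx 16254.0$)
$C = - \frac{152359}{4}$ ($C = \left(-23557 + \frac{65017}{4}\right) - 30787 = - \frac{29211}{4} - 30787 = - \frac{152359}{4} \approx -38090.0$)
$\frac{1}{C + M} = \frac{1}{- \frac{152359}{4} + 5146} = \frac{1}{- \frac{131775}{4}} = - \frac{4}{131775}$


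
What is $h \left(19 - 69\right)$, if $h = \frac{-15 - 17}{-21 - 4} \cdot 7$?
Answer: $-448$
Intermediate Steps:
$h = \frac{224}{25}$ ($h = - \frac{32}{-25} \cdot 7 = \left(-32\right) \left(- \frac{1}{25}\right) 7 = \frac{32}{25} \cdot 7 = \frac{224}{25} \approx 8.96$)
$h \left(19 - 69\right) = \frac{224 \left(19 - 69\right)}{25} = \frac{224}{25} \left(-50\right) = -448$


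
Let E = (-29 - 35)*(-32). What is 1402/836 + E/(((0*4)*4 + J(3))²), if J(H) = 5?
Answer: 873589/10450 ≈ 83.597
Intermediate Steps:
E = 2048 (E = -64*(-32) = 2048)
1402/836 + E/(((0*4)*4 + J(3))²) = 1402/836 + 2048/(((0*4)*4 + 5)²) = 1402*(1/836) + 2048/((0*4 + 5)²) = 701/418 + 2048/((0 + 5)²) = 701/418 + 2048/(5²) = 701/418 + 2048/25 = 873589/10450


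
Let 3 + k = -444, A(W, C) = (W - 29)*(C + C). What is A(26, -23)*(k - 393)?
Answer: -115920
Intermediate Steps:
A(W, C) = 2*C*(-29 + W) (A(W, C) = (-29 + W)*(2*C) = 2*C*(-29 + W))
k = -447 (k = -3 - 444 = -447)
A(26, -23)*(k - 393) = (2*(-23)*(-29 + 26))*(-447 - 393) = (2*(-23)*(-3))*(-840) = 138*(-840) = -115920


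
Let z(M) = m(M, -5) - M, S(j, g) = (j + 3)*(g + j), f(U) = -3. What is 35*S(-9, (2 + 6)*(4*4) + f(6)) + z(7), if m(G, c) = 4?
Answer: -24363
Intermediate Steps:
S(j, g) = (3 + j)*(g + j)
z(M) = 4 - M
35*S(-9, (2 + 6)*(4*4) + f(6)) + z(7) = 35*((-9)² + 3*((2 + 6)*(4*4) - 3) + 3*(-9) + ((2 + 6)*(4*4) - 3)*(-9)) + (4 - 1*7) = 35*(81 + 3*(8*16 - 3) - 27 + (8*16 - 3)*(-9)) + (4 - 7) = 35*(81 + 3*(128 - 3) - 27 + (128 - 3)*(-9)) - 3 = 35*(81 + 3*125 - 27 + 125*(-9)) - 3 = 35*(81 + 375 - 27 - 1125) - 3 = 35*(-696) - 3 = -24360 - 3 = -24363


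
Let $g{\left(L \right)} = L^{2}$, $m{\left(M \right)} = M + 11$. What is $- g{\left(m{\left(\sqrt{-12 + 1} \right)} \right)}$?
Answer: $- \left(11 + i \sqrt{11}\right)^{2} \approx -110.0 - 72.966 i$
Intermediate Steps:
$m{\left(M \right)} = 11 + M$
$- g{\left(m{\left(\sqrt{-12 + 1} \right)} \right)} = - \left(11 + \sqrt{-12 + 1}\right)^{2} = - \left(11 + \sqrt{-11}\right)^{2} = - \left(11 + i \sqrt{11}\right)^{2}$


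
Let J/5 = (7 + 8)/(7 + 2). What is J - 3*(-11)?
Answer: 124/3 ≈ 41.333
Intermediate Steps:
J = 25/3 (J = 5*((7 + 8)/(7 + 2)) = 5*(15/9) = 5*(15*(⅑)) = 5*(5/3) = 25/3 ≈ 8.3333)
J - 3*(-11) = 25/3 - 3*(-11) = 25/3 + 33 = 124/3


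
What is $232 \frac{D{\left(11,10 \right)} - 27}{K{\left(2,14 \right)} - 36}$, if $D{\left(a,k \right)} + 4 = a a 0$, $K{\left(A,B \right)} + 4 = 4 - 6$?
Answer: $\frac{3596}{21} \approx 171.24$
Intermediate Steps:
$K{\left(A,B \right)} = -6$ ($K{\left(A,B \right)} = -4 + \left(4 - 6\right) = -4 - 2 = -6$)
$D{\left(a,k \right)} = -4$ ($D{\left(a,k \right)} = -4 + a a 0 = -4 + a^{2} \cdot 0 = -4 + 0 = -4$)
$232 \frac{D{\left(11,10 \right)} - 27}{K{\left(2,14 \right)} - 36} = 232 \frac{-4 - 27}{-6 - 36} = 232 \left(- \frac{31}{-42}\right) = 232 \left(\left(-31\right) \left(- \frac{1}{42}\right)\right) = 232 \cdot \frac{31}{42} = \frac{3596}{21}$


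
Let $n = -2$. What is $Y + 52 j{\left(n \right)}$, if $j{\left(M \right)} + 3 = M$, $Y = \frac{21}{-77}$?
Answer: $- \frac{2863}{11} \approx -260.27$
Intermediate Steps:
$Y = - \frac{3}{11}$ ($Y = 21 \left(- \frac{1}{77}\right) = - \frac{3}{11} \approx -0.27273$)
$j{\left(M \right)} = -3 + M$
$Y + 52 j{\left(n \right)} = - \frac{3}{11} + 52 \left(-3 - 2\right) = - \frac{3}{11} + 52 \left(-5\right) = - \frac{3}{11} - 260 = - \frac{2863}{11}$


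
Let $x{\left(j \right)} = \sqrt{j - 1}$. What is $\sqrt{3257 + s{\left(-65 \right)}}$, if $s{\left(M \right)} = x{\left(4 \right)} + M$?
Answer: $\sqrt{3192 + \sqrt{3}} \approx 56.513$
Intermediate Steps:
$x{\left(j \right)} = \sqrt{-1 + j}$
$s{\left(M \right)} = M + \sqrt{3}$ ($s{\left(M \right)} = \sqrt{-1 + 4} + M = \sqrt{3} + M = M + \sqrt{3}$)
$\sqrt{3257 + s{\left(-65 \right)}} = \sqrt{3257 - \left(65 - \sqrt{3}\right)} = \sqrt{3192 + \sqrt{3}}$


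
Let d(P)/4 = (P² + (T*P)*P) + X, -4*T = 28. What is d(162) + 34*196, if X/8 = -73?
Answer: -625528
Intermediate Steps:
T = -7 (T = -¼*28 = -7)
X = -584 (X = 8*(-73) = -584)
d(P) = -2336 - 24*P² (d(P) = 4*((P² + (-7*P)*P) - 584) = 4*((P² - 7*P²) - 584) = 4*(-6*P² - 584) = 4*(-584 - 6*P²) = -2336 - 24*P²)
d(162) + 34*196 = (-2336 - 24*162²) + 34*196 = (-2336 - 24*26244) + 6664 = (-2336 - 629856) + 6664 = -632192 + 6664 = -625528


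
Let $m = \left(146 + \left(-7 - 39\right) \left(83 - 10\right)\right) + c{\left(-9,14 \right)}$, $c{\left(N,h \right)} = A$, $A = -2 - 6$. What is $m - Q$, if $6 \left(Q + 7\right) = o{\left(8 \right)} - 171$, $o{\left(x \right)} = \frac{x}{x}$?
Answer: $- \frac{9554}{3} \approx -3184.7$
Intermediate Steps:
$o{\left(x \right)} = 1$
$Q = - \frac{106}{3}$ ($Q = -7 + \frac{1 - 171}{6} = -7 + \frac{1}{6} \left(-170\right) = -7 - \frac{85}{3} = - \frac{106}{3} \approx -35.333$)
$A = -8$
$c{\left(N,h \right)} = -8$
$m = -3220$ ($m = \left(146 + \left(-7 - 39\right) \left(83 - 10\right)\right) - 8 = \left(146 - 3358\right) - 8 = -3212 - 8 = -3220$)
$m - Q = -3220 - - \frac{106}{3} = -3220 + \frac{106}{3} = - \frac{9554}{3}$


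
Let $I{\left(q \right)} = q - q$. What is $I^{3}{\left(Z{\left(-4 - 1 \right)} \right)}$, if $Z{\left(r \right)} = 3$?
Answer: $0$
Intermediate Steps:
$I{\left(q \right)} = 0$
$I^{3}{\left(Z{\left(-4 - 1 \right)} \right)} = 0^{3} = 0$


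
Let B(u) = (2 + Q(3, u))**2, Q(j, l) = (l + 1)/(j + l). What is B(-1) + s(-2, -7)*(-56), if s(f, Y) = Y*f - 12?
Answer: -108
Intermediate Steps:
s(f, Y) = -12 + Y*f
Q(j, l) = (1 + l)/(j + l)
B(u) = (2 + (1 + u)/(3 + u))**2
B(-1) + s(-2, -7)*(-56) = (7 + 3*(-1))**2/(3 - 1)**2 + (-12 - 7*(-2))*(-56) = (7 - 3)**2/2**2 + (-12 + 14)*(-56) = (1/4)*4**2 + 2*(-56) = (1/4)*16 - 112 = 4 - 112 = -108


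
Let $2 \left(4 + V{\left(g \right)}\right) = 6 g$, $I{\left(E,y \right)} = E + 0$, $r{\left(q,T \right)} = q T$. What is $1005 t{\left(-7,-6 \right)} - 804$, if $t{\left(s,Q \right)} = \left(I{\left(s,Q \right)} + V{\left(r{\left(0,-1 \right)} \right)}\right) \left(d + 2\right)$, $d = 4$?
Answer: $-67134$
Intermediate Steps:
$r{\left(q,T \right)} = T q$
$I{\left(E,y \right)} = E$
$V{\left(g \right)} = -4 + 3 g$ ($V{\left(g \right)} = -4 + \frac{6 g}{2} = -4 + 3 g$)
$t{\left(s,Q \right)} = -24 + 6 s$ ($t{\left(s,Q \right)} = \left(s - \left(4 - 3 \left(\left(-1\right) 0\right)\right)\right) \left(4 + 2\right) = \left(s + \left(-4 + 3 \cdot 0\right)\right) 6 = \left(s + \left(-4 + 0\right)\right) 6 = \left(s - 4\right) 6 = \left(-4 + s\right) 6 = -24 + 6 s$)
$1005 t{\left(-7,-6 \right)} - 804 = 1005 \left(-24 + 6 \left(-7\right)\right) - 804 = 1005 \left(-24 - 42\right) - 804 = 1005 \left(-66\right) - 804 = -66330 - 804 = -67134$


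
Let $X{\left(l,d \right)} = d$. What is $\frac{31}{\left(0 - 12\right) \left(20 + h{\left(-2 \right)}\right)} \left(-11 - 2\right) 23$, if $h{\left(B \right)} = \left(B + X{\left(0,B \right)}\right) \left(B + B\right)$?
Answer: $\frac{9269}{432} \approx 21.456$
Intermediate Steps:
$h{\left(B \right)} = 4 B^{2}$ ($h{\left(B \right)} = \left(B + B\right) \left(B + B\right) = 2 B 2 B = 4 B^{2}$)
$\frac{31}{\left(0 - 12\right) \left(20 + h{\left(-2 \right)}\right)} \left(-11 - 2\right) 23 = \frac{31}{\left(0 - 12\right) \left(20 + 4 \left(-2\right)^{2}\right)} \left(-11 - 2\right) 23 = \frac{31}{\left(-12\right) \left(20 + 4 \cdot 4\right)} \left(-11 - 2\right) 23 = \frac{31}{\left(-12\right) \left(20 + 16\right)} \left(-13\right) 23 = \frac{31}{\left(-12\right) 36} \left(-13\right) 23 = \frac{31}{-432} \left(-13\right) 23 = 31 \left(- \frac{1}{432}\right) \left(-13\right) 23 = \left(- \frac{31}{432}\right) \left(-13\right) 23 = \frac{403}{432} \cdot 23 = \frac{9269}{432}$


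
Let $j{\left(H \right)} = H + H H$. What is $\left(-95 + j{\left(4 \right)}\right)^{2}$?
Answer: $5625$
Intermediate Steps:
$j{\left(H \right)} = H + H^{2}$
$\left(-95 + j{\left(4 \right)}\right)^{2} = \left(-95 + 4 \left(1 + 4\right)\right)^{2} = \left(-95 + 4 \cdot 5\right)^{2} = \left(-95 + 20\right)^{2} = \left(-75\right)^{2} = 5625$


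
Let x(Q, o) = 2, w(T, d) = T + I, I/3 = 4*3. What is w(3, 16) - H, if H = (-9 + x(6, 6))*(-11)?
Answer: -38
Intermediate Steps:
I = 36 (I = 3*(4*3) = 3*12 = 36)
w(T, d) = 36 + T (w(T, d) = T + 36 = 36 + T)
H = 77 (H = (-9 + 2)*(-11) = -7*(-11) = 77)
w(3, 16) - H = (36 + 3) - 1*77 = 39 - 77 = -38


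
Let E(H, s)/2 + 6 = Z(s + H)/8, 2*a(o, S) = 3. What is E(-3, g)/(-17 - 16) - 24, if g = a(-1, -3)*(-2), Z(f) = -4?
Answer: -779/33 ≈ -23.606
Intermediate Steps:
a(o, S) = 3/2 (a(o, S) = (1/2)*3 = 3/2)
g = -3 (g = (3/2)*(-2) = -3)
E(H, s) = -13 (E(H, s) = -12 + 2*(-4/8) = -12 + 2*(-4*1/8) = -12 + 2*(-1/2) = -12 - 1 = -13)
E(-3, g)/(-17 - 16) - 24 = -13/(-17 - 16) - 24 = -13/(-33) - 24 = -13*(-1/33) - 24 = 13/33 - 24 = -779/33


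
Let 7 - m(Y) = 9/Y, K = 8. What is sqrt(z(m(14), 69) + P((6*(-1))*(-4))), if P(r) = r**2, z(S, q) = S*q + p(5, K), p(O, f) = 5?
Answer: 5*sqrt(7994)/14 ≈ 31.932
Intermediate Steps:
m(Y) = 7 - 9/Y
z(S, q) = 5 + S*q (z(S, q) = S*q + 5 = 5 + S*q)
sqrt(z(m(14), 69) + P((6*(-1))*(-4))) = sqrt((5 + (7 - 9/14)*69) + ((6*(-1))*(-4))**2) = sqrt((5 + (7 - 9*1/14)*69) + (-6*(-4))**2) = sqrt((5 + (7 - 9/14)*69) + 24**2) = sqrt((5 + (89/14)*69) + 576) = sqrt((5 + 6141/14) + 576) = sqrt(6211/14 + 576) = sqrt(14275/14) = 5*sqrt(7994)/14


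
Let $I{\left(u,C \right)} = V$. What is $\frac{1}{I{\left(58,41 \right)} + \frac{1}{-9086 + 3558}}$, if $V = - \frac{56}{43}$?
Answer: $- \frac{237704}{309611} \approx -0.76775$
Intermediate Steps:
$V = - \frac{56}{43}$ ($V = \left(-56\right) \frac{1}{43} = - \frac{56}{43} \approx -1.3023$)
$I{\left(u,C \right)} = - \frac{56}{43}$
$\frac{1}{I{\left(58,41 \right)} + \frac{1}{-9086 + 3558}} = \frac{1}{- \frac{56}{43} + \frac{1}{-9086 + 3558}} = \frac{1}{- \frac{56}{43} + \frac{1}{-5528}} = \frac{1}{- \frac{56}{43} - \frac{1}{5528}} = \frac{1}{- \frac{309611}{237704}} = - \frac{237704}{309611}$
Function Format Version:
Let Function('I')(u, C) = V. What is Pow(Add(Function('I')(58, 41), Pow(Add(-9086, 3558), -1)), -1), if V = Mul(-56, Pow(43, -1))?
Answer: Rational(-237704, 309611) ≈ -0.76775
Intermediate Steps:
V = Rational(-56, 43) (V = Mul(-56, Rational(1, 43)) = Rational(-56, 43) ≈ -1.3023)
Function('I')(u, C) = Rational(-56, 43)
Pow(Add(Function('I')(58, 41), Pow(Add(-9086, 3558), -1)), -1) = Pow(Add(Rational(-56, 43), Pow(Add(-9086, 3558), -1)), -1) = Pow(Add(Rational(-56, 43), Pow(-5528, -1)), -1) = Pow(Add(Rational(-56, 43), Rational(-1, 5528)), -1) = Pow(Rational(-309611, 237704), -1) = Rational(-237704, 309611)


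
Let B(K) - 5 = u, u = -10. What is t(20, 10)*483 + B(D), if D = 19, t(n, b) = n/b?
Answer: 961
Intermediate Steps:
B(K) = -5 (B(K) = 5 - 10 = -5)
t(20, 10)*483 + B(D) = (20/10)*483 - 5 = (20*(1/10))*483 - 5 = 2*483 - 5 = 966 - 5 = 961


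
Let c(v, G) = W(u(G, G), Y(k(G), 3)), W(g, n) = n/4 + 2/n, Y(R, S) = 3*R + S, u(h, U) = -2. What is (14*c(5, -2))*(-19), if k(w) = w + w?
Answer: 11837/18 ≈ 657.61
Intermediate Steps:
k(w) = 2*w
Y(R, S) = S + 3*R
W(g, n) = 2/n + n/4 (W(g, n) = n*(¼) + 2/n = n/4 + 2/n = 2/n + n/4)
c(v, G) = ¾ + 2/(3 + 6*G) + 3*G/2 (c(v, G) = 2/(3 + 3*(2*G)) + (3 + 3*(2*G))/4 = 2/(3 + 6*G) + (3 + 6*G)/4 = 2/(3 + 6*G) + (¾ + 3*G/2) = ¾ + 2/(3 + 6*G) + 3*G/2)
(14*c(5, -2))*(-19) = (14*((8 + 9*(1 + 2*(-2))²)/(12*(1 + 2*(-2)))))*(-19) = (14*((8 + 9*(1 - 4)²)/(12*(1 - 4))))*(-19) = (14*((1/12)*(8 + 9*(-3)²)/(-3)))*(-19) = (14*((1/12)*(-⅓)*(8 + 9*9)))*(-19) = (14*((1/12)*(-⅓)*(8 + 81)))*(-19) = (14*((1/12)*(-⅓)*89))*(-19) = (14*(-89/36))*(-19) = -623/18*(-19) = 11837/18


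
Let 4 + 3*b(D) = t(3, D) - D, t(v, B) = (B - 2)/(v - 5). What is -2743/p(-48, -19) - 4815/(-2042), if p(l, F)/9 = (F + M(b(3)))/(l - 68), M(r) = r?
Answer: -1297616387/790254 ≈ -1642.0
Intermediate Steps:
t(v, B) = (-2 + B)/(-5 + v)
b(D) = -1 - D/2 (b(D) = -4/3 + ((-2 + D)/(-5 + 3) - D)/3 = -4/3 + ((-2 + D)/(-2) - D)/3 = -4/3 + (-(-2 + D)/2 - D)/3 = -4/3 + ((1 - D/2) - D)/3 = -4/3 + (1 - 3*D/2)/3 = -4/3 + (1/3 - D/2) = -1 - D/2)
p(l, F) = 9*(-5/2 + F)/(-68 + l) (p(l, F) = 9*((F + (-1 - 1/2*3))/(l - 68)) = 9*((F + (-1 - 3/2))/(-68 + l)) = 9*((F - 5/2)/(-68 + l)) = 9*((-5/2 + F)/(-68 + l)) = 9*(-5/2 + F)/(-68 + l))
-2743/p(-48, -19) - 4815/(-2042) = -2743*2*(-68 - 48)/(9*(-5 + 2*(-19))) - 4815/(-2042) = -2743*(-232/(9*(-5 - 38))) - 4815*(-1/2042) = -2743/((9/2)*(-1/116)*(-43)) + 4815/2042 = -2743/387/232 + 4815/2042 = -2743*232/387 + 4815/2042 = -636376/387 + 4815/2042 = -1297616387/790254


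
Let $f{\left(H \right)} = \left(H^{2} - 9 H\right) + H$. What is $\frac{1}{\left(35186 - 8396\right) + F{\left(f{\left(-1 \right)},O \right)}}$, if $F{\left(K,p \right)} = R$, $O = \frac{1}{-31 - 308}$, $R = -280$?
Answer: $\frac{1}{26510} \approx 3.7722 \cdot 10^{-5}$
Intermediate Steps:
$f{\left(H \right)} = H^{2} - 8 H$
$O = - \frac{1}{339}$ ($O = \frac{1}{-339} = - \frac{1}{339} \approx -0.0029499$)
$F{\left(K,p \right)} = -280$
$\frac{1}{\left(35186 - 8396\right) + F{\left(f{\left(-1 \right)},O \right)}} = \frac{1}{\left(35186 - 8396\right) - 280} = \frac{1}{26790 - 280} = \frac{1}{26510}$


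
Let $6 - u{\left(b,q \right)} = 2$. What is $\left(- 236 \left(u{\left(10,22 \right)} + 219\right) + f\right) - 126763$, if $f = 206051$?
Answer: $26660$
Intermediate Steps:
$u{\left(b,q \right)} = 4$ ($u{\left(b,q \right)} = 6 - 2 = 4$)
$\left(- 236 \left(u{\left(10,22 \right)} + 219\right) + f\right) - 126763 = \left(- 236 \left(4 + 219\right) + 206051\right) - 126763 = \left(\left(-236\right) 223 + 206051\right) - 126763 = \left(-52628 + 206051\right) - 126763 = 153423 - 126763 = 26660$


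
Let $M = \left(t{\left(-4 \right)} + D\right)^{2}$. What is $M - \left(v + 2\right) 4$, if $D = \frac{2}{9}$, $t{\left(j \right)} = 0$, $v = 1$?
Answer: $- \frac{968}{81} \approx -11.951$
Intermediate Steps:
$D = \frac{2}{9}$ ($D = 2 \cdot \frac{1}{9} = \frac{2}{9} \approx 0.22222$)
$M = \frac{4}{81}$ ($M = \left(0 + \frac{2}{9}\right)^{2} = \left(\frac{2}{9}\right)^{2} = \frac{4}{81} \approx 0.049383$)
$M - \left(v + 2\right) 4 = \frac{4}{81} - \left(1 + 2\right) 4 = \frac{4}{81} - 3 \cdot 4 = \frac{4}{81} - 12 = - \frac{968}{81}$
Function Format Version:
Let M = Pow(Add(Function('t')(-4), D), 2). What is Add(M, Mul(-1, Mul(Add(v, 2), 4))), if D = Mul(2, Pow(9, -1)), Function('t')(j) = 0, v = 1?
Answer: Rational(-968, 81) ≈ -11.951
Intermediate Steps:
D = Rational(2, 9) (D = Mul(2, Rational(1, 9)) = Rational(2, 9) ≈ 0.22222)
M = Rational(4, 81) (M = Pow(Add(0, Rational(2, 9)), 2) = Pow(Rational(2, 9), 2) = Rational(4, 81) ≈ 0.049383)
Add(M, Mul(-1, Mul(Add(v, 2), 4))) = Add(Rational(4, 81), Mul(-1, Mul(Add(1, 2), 4))) = Add(Rational(4, 81), Mul(-1, Mul(3, 4))) = Add(Rational(4, 81), Mul(-1, 12)) = Add(Rational(4, 81), -12) = Rational(-968, 81)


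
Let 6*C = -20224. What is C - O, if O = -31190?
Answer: 83458/3 ≈ 27819.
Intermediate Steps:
C = -10112/3 (C = (⅙)*(-20224) = -10112/3 ≈ -3370.7)
C - O = -10112/3 - 1*(-31190) = -10112/3 + 31190 = 83458/3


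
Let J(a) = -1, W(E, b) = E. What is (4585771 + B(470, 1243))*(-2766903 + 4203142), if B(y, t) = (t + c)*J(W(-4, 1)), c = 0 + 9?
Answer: 6584464984041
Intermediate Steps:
c = 9
B(y, t) = -9 - t (B(y, t) = (t + 9)*(-1) = (9 + t)*(-1) = -9 - t)
(4585771 + B(470, 1243))*(-2766903 + 4203142) = (4585771 + (-9 - 1*1243))*(-2766903 + 4203142) = (4585771 + (-9 - 1243))*1436239 = (4585771 - 1252)*1436239 = 4584519*1436239 = 6584464984041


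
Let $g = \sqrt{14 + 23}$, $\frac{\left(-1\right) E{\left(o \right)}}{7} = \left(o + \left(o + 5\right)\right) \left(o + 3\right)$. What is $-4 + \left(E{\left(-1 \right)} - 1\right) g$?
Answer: $-4 - 43 \sqrt{37} \approx -265.56$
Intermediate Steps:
$E{\left(o \right)} = - 7 \left(3 + o\right) \left(5 + 2 o\right)$ ($E{\left(o \right)} = - 7 \left(o + \left(o + 5\right)\right) \left(o + 3\right) = - 7 \left(o + \left(5 + o\right)\right) \left(3 + o\right) = - 7 \left(5 + 2 o\right) \left(3 + o\right) = - 7 \left(3 + o\right) \left(5 + 2 o\right)$)
$g = \sqrt{37} \approx 6.0828$
$-4 + \left(E{\left(-1 \right)} - 1\right) g = -4 + \left(\left(-105 - -77 - 14 \left(-1\right)^{2}\right) - 1\right) \sqrt{37} = -4 + \left(\left(-105 + 77 - 14\right) - 1\right) \sqrt{37} = -4 + \left(-42 - 1\right) \sqrt{37} = -4 - 43 \sqrt{37}$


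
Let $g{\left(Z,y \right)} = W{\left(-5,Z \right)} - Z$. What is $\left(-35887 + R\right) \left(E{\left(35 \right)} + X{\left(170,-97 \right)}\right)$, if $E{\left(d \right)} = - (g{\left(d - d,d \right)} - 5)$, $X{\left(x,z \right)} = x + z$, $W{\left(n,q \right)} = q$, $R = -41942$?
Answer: $-6070662$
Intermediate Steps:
$g{\left(Z,y \right)} = 0$ ($g{\left(Z,y \right)} = Z - Z = 0$)
$E{\left(d \right)} = 5$ ($E{\left(d \right)} = - (0 - 5) = \left(-1\right) \left(-5\right) = 5$)
$\left(-35887 + R\right) \left(E{\left(35 \right)} + X{\left(170,-97 \right)}\right) = \left(-35887 - 41942\right) \left(5 + \left(170 - 97\right)\right) = - 77829 \left(5 + 73\right) = \left(-77829\right) 78 = -6070662$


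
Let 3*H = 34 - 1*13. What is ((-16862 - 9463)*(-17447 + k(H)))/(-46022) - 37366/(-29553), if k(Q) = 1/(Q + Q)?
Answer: -190003651247597/19041234324 ≈ -9978.5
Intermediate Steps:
H = 7 (H = (34 - 1*13)/3 = (34 - 13)/3 = (⅓)*21 = 7)
k(Q) = 1/(2*Q)
((-16862 - 9463)*(-17447 + k(H)))/(-46022) - 37366/(-29553) = ((-16862 - 9463)*(-17447 + (½)/7))/(-46022) - 37366/(-29553) = -26325*(-17447 + (½)*(⅐))*(-1/46022) - 37366*(-1/29553) = -26325*(-17447 + 1/14)*(-1/46022) + 37366/29553 = -26325*(-244257/14)*(-1/46022) + 37366/29553 = (6430065525/14)*(-1/46022) + 37366/29553 = -6430065525/644308 + 37366/29553 = -190003651247597/19041234324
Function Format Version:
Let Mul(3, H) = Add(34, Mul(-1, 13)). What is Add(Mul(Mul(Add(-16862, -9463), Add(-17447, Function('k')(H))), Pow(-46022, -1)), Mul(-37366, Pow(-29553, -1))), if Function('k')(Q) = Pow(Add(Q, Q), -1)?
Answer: Rational(-190003651247597, 19041234324) ≈ -9978.5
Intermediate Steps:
H = 7 (H = Mul(Rational(1, 3), Add(34, Mul(-1, 13))) = Mul(Rational(1, 3), Add(34, -13)) = Mul(Rational(1, 3), 21) = 7)
Function('k')(Q) = Mul(Rational(1, 2), Pow(Q, -1)) (Function('k')(Q) = Pow(Mul(2, Q), -1) = Mul(Rational(1, 2), Pow(Q, -1)))
Add(Mul(Mul(Add(-16862, -9463), Add(-17447, Function('k')(H))), Pow(-46022, -1)), Mul(-37366, Pow(-29553, -1))) = Add(Mul(Mul(Add(-16862, -9463), Add(-17447, Mul(Rational(1, 2), Pow(7, -1)))), Pow(-46022, -1)), Mul(-37366, Pow(-29553, -1))) = Add(Mul(Mul(-26325, Add(-17447, Mul(Rational(1, 2), Rational(1, 7)))), Rational(-1, 46022)), Mul(-37366, Rational(-1, 29553))) = Add(Mul(Mul(-26325, Add(-17447, Rational(1, 14))), Rational(-1, 46022)), Rational(37366, 29553)) = Add(Mul(Mul(-26325, Rational(-244257, 14)), Rational(-1, 46022)), Rational(37366, 29553)) = Add(Mul(Rational(6430065525, 14), Rational(-1, 46022)), Rational(37366, 29553)) = Add(Rational(-6430065525, 644308), Rational(37366, 29553)) = Rational(-190003651247597, 19041234324)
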